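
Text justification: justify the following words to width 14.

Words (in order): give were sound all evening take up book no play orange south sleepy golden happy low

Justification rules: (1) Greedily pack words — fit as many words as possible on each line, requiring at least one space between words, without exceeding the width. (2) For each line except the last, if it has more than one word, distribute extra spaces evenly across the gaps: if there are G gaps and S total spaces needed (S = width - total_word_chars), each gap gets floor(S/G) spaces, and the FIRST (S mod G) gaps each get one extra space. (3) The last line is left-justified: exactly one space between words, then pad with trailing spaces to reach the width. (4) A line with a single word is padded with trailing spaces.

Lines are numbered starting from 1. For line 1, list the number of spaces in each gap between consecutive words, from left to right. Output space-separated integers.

Line 1: ['give', 'were'] (min_width=9, slack=5)
Line 2: ['sound', 'all'] (min_width=9, slack=5)
Line 3: ['evening', 'take'] (min_width=12, slack=2)
Line 4: ['up', 'book', 'no'] (min_width=10, slack=4)
Line 5: ['play', 'orange'] (min_width=11, slack=3)
Line 6: ['south', 'sleepy'] (min_width=12, slack=2)
Line 7: ['golden', 'happy'] (min_width=12, slack=2)
Line 8: ['low'] (min_width=3, slack=11)

Answer: 6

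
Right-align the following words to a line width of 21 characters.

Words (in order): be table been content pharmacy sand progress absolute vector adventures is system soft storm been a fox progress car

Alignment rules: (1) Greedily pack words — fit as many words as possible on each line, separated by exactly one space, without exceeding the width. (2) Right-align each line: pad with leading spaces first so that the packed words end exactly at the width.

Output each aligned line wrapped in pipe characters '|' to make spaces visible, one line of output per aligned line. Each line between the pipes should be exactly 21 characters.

Line 1: ['be', 'table', 'been', 'content'] (min_width=21, slack=0)
Line 2: ['pharmacy', 'sand'] (min_width=13, slack=8)
Line 3: ['progress', 'absolute'] (min_width=17, slack=4)
Line 4: ['vector', 'adventures', 'is'] (min_width=20, slack=1)
Line 5: ['system', 'soft', 'storm'] (min_width=17, slack=4)
Line 6: ['been', 'a', 'fox', 'progress'] (min_width=19, slack=2)
Line 7: ['car'] (min_width=3, slack=18)

Answer: |be table been content|
|        pharmacy sand|
|    progress absolute|
| vector adventures is|
|    system soft storm|
|  been a fox progress|
|                  car|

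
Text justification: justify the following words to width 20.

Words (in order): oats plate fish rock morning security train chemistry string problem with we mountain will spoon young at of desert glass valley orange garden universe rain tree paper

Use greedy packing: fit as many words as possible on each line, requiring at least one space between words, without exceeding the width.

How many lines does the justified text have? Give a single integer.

Answer: 10

Derivation:
Line 1: ['oats', 'plate', 'fish', 'rock'] (min_width=20, slack=0)
Line 2: ['morning', 'security'] (min_width=16, slack=4)
Line 3: ['train', 'chemistry'] (min_width=15, slack=5)
Line 4: ['string', 'problem', 'with'] (min_width=19, slack=1)
Line 5: ['we', 'mountain', 'will'] (min_width=16, slack=4)
Line 6: ['spoon', 'young', 'at', 'of'] (min_width=17, slack=3)
Line 7: ['desert', 'glass', 'valley'] (min_width=19, slack=1)
Line 8: ['orange', 'garden'] (min_width=13, slack=7)
Line 9: ['universe', 'rain', 'tree'] (min_width=18, slack=2)
Line 10: ['paper'] (min_width=5, slack=15)
Total lines: 10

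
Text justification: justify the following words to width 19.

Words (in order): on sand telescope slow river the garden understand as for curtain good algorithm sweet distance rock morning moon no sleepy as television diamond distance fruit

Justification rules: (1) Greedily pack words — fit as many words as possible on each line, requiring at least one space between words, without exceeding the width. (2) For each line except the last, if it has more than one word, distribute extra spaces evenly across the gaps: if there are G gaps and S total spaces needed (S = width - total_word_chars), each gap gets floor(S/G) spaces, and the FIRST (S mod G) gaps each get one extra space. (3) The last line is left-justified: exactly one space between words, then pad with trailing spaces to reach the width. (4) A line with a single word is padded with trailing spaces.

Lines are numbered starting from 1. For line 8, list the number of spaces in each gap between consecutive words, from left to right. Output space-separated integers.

Line 1: ['on', 'sand', 'telescope'] (min_width=17, slack=2)
Line 2: ['slow', 'river', 'the'] (min_width=14, slack=5)
Line 3: ['garden', 'understand'] (min_width=17, slack=2)
Line 4: ['as', 'for', 'curtain', 'good'] (min_width=19, slack=0)
Line 5: ['algorithm', 'sweet'] (min_width=15, slack=4)
Line 6: ['distance', 'rock'] (min_width=13, slack=6)
Line 7: ['morning', 'moon', 'no'] (min_width=15, slack=4)
Line 8: ['sleepy', 'as'] (min_width=9, slack=10)
Line 9: ['television', 'diamond'] (min_width=18, slack=1)
Line 10: ['distance', 'fruit'] (min_width=14, slack=5)

Answer: 11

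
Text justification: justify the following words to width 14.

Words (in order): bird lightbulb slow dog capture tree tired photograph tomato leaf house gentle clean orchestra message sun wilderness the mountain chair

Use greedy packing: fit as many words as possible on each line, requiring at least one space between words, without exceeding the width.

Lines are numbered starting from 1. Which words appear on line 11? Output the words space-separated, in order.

Line 1: ['bird', 'lightbulb'] (min_width=14, slack=0)
Line 2: ['slow', 'dog'] (min_width=8, slack=6)
Line 3: ['capture', 'tree'] (min_width=12, slack=2)
Line 4: ['tired'] (min_width=5, slack=9)
Line 5: ['photograph'] (min_width=10, slack=4)
Line 6: ['tomato', 'leaf'] (min_width=11, slack=3)
Line 7: ['house', 'gentle'] (min_width=12, slack=2)
Line 8: ['clean'] (min_width=5, slack=9)
Line 9: ['orchestra'] (min_width=9, slack=5)
Line 10: ['message', 'sun'] (min_width=11, slack=3)
Line 11: ['wilderness', 'the'] (min_width=14, slack=0)
Line 12: ['mountain', 'chair'] (min_width=14, slack=0)

Answer: wilderness the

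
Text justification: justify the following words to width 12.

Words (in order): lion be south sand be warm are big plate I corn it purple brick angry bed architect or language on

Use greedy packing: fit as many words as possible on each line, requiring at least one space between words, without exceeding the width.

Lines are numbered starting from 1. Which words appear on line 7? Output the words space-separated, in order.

Line 1: ['lion', 'be'] (min_width=7, slack=5)
Line 2: ['south', 'sand'] (min_width=10, slack=2)
Line 3: ['be', 'warm', 'are'] (min_width=11, slack=1)
Line 4: ['big', 'plate', 'I'] (min_width=11, slack=1)
Line 5: ['corn', 'it'] (min_width=7, slack=5)
Line 6: ['purple', 'brick'] (min_width=12, slack=0)
Line 7: ['angry', 'bed'] (min_width=9, slack=3)
Line 8: ['architect', 'or'] (min_width=12, slack=0)
Line 9: ['language', 'on'] (min_width=11, slack=1)

Answer: angry bed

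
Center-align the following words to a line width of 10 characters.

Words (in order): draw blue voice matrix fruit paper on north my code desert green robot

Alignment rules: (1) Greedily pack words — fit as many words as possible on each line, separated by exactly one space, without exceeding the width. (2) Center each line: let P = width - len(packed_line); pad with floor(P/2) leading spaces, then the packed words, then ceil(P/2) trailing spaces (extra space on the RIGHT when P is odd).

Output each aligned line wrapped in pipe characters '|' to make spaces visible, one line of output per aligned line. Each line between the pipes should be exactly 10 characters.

Answer: |draw blue |
|  voice   |
|  matrix  |
|  fruit   |
| paper on |
| north my |
|   code   |
|  desert  |
|  green   |
|  robot   |

Derivation:
Line 1: ['draw', 'blue'] (min_width=9, slack=1)
Line 2: ['voice'] (min_width=5, slack=5)
Line 3: ['matrix'] (min_width=6, slack=4)
Line 4: ['fruit'] (min_width=5, slack=5)
Line 5: ['paper', 'on'] (min_width=8, slack=2)
Line 6: ['north', 'my'] (min_width=8, slack=2)
Line 7: ['code'] (min_width=4, slack=6)
Line 8: ['desert'] (min_width=6, slack=4)
Line 9: ['green'] (min_width=5, slack=5)
Line 10: ['robot'] (min_width=5, slack=5)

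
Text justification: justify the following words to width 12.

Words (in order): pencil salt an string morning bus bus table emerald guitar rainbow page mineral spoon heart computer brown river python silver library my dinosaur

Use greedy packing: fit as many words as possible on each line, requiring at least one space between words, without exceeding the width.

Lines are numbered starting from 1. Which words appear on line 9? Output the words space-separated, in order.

Line 1: ['pencil', 'salt'] (min_width=11, slack=1)
Line 2: ['an', 'string'] (min_width=9, slack=3)
Line 3: ['morning', 'bus'] (min_width=11, slack=1)
Line 4: ['bus', 'table'] (min_width=9, slack=3)
Line 5: ['emerald'] (min_width=7, slack=5)
Line 6: ['guitar'] (min_width=6, slack=6)
Line 7: ['rainbow', 'page'] (min_width=12, slack=0)
Line 8: ['mineral'] (min_width=7, slack=5)
Line 9: ['spoon', 'heart'] (min_width=11, slack=1)
Line 10: ['computer'] (min_width=8, slack=4)
Line 11: ['brown', 'river'] (min_width=11, slack=1)
Line 12: ['python'] (min_width=6, slack=6)
Line 13: ['silver'] (min_width=6, slack=6)
Line 14: ['library', 'my'] (min_width=10, slack=2)
Line 15: ['dinosaur'] (min_width=8, slack=4)

Answer: spoon heart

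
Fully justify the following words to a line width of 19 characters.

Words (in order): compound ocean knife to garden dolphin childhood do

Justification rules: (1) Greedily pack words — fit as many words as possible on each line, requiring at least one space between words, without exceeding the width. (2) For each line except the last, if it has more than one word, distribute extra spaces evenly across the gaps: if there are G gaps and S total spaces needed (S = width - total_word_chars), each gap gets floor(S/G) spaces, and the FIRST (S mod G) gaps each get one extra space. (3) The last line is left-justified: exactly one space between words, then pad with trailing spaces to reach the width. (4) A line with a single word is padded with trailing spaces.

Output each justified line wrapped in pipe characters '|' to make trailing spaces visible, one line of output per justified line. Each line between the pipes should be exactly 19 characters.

Answer: |compound      ocean|
|knife   to   garden|
|dolphin   childhood|
|do                 |

Derivation:
Line 1: ['compound', 'ocean'] (min_width=14, slack=5)
Line 2: ['knife', 'to', 'garden'] (min_width=15, slack=4)
Line 3: ['dolphin', 'childhood'] (min_width=17, slack=2)
Line 4: ['do'] (min_width=2, slack=17)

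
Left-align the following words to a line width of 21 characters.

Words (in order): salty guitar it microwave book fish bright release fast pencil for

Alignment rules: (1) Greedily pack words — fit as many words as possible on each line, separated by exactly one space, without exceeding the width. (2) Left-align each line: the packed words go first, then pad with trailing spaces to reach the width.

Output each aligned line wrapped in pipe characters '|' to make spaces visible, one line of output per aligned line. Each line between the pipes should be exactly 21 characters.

Answer: |salty guitar it      |
|microwave book fish  |
|bright release fast  |
|pencil for           |

Derivation:
Line 1: ['salty', 'guitar', 'it'] (min_width=15, slack=6)
Line 2: ['microwave', 'book', 'fish'] (min_width=19, slack=2)
Line 3: ['bright', 'release', 'fast'] (min_width=19, slack=2)
Line 4: ['pencil', 'for'] (min_width=10, slack=11)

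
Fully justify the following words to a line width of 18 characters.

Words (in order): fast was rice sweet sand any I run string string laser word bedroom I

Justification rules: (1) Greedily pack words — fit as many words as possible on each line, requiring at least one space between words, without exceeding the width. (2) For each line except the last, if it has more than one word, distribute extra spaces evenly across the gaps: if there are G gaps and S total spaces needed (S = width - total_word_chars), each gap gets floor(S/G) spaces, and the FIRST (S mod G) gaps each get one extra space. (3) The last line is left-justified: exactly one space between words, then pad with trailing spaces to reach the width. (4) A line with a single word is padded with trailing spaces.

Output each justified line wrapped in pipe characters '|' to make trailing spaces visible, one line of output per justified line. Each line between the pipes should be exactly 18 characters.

Answer: |fast    was   rice|
|sweet  sand  any I|
|run  string string|
|laser word bedroom|
|I                 |

Derivation:
Line 1: ['fast', 'was', 'rice'] (min_width=13, slack=5)
Line 2: ['sweet', 'sand', 'any', 'I'] (min_width=16, slack=2)
Line 3: ['run', 'string', 'string'] (min_width=17, slack=1)
Line 4: ['laser', 'word', 'bedroom'] (min_width=18, slack=0)
Line 5: ['I'] (min_width=1, slack=17)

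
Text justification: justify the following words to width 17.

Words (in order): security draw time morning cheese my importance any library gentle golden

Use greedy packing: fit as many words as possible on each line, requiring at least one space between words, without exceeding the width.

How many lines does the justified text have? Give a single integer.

Answer: 6

Derivation:
Line 1: ['security', 'draw'] (min_width=13, slack=4)
Line 2: ['time', 'morning'] (min_width=12, slack=5)
Line 3: ['cheese', 'my'] (min_width=9, slack=8)
Line 4: ['importance', 'any'] (min_width=14, slack=3)
Line 5: ['library', 'gentle'] (min_width=14, slack=3)
Line 6: ['golden'] (min_width=6, slack=11)
Total lines: 6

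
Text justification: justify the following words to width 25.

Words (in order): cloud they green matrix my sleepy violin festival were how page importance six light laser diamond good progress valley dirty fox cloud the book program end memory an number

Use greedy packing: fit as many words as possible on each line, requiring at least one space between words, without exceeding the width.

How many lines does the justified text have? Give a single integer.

Answer: 8

Derivation:
Line 1: ['cloud', 'they', 'green', 'matrix'] (min_width=23, slack=2)
Line 2: ['my', 'sleepy', 'violin', 'festival'] (min_width=25, slack=0)
Line 3: ['were', 'how', 'page', 'importance'] (min_width=24, slack=1)
Line 4: ['six', 'light', 'laser', 'diamond'] (min_width=23, slack=2)
Line 5: ['good', 'progress', 'valley'] (min_width=20, slack=5)
Line 6: ['dirty', 'fox', 'cloud', 'the', 'book'] (min_width=24, slack=1)
Line 7: ['program', 'end', 'memory', 'an'] (min_width=21, slack=4)
Line 8: ['number'] (min_width=6, slack=19)
Total lines: 8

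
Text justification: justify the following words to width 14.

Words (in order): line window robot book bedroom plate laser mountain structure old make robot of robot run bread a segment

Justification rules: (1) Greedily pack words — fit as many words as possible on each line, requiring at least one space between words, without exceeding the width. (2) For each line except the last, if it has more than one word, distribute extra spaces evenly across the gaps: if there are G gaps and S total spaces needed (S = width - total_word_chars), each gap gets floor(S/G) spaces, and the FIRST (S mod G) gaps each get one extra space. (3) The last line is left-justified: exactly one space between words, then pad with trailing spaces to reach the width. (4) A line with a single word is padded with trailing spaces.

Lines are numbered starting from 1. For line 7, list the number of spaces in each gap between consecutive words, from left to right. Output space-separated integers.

Line 1: ['line', 'window'] (min_width=11, slack=3)
Line 2: ['robot', 'book'] (min_width=10, slack=4)
Line 3: ['bedroom', 'plate'] (min_width=13, slack=1)
Line 4: ['laser', 'mountain'] (min_width=14, slack=0)
Line 5: ['structure', 'old'] (min_width=13, slack=1)
Line 6: ['make', 'robot', 'of'] (min_width=13, slack=1)
Line 7: ['robot', 'run'] (min_width=9, slack=5)
Line 8: ['bread', 'a'] (min_width=7, slack=7)
Line 9: ['segment'] (min_width=7, slack=7)

Answer: 6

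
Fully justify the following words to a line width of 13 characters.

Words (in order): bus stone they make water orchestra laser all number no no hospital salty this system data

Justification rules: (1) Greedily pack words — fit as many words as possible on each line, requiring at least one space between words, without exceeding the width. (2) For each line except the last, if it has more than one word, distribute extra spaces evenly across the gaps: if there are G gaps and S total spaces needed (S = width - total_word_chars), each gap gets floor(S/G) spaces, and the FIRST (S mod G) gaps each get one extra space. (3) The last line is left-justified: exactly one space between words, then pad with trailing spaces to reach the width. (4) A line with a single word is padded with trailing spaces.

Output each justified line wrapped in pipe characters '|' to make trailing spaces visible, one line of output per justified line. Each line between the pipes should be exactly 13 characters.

Answer: |bus     stone|
|they     make|
|water        |
|orchestra    |
|laser     all|
|number  no no|
|hospital     |
|salty    this|
|system data  |

Derivation:
Line 1: ['bus', 'stone'] (min_width=9, slack=4)
Line 2: ['they', 'make'] (min_width=9, slack=4)
Line 3: ['water'] (min_width=5, slack=8)
Line 4: ['orchestra'] (min_width=9, slack=4)
Line 5: ['laser', 'all'] (min_width=9, slack=4)
Line 6: ['number', 'no', 'no'] (min_width=12, slack=1)
Line 7: ['hospital'] (min_width=8, slack=5)
Line 8: ['salty', 'this'] (min_width=10, slack=3)
Line 9: ['system', 'data'] (min_width=11, slack=2)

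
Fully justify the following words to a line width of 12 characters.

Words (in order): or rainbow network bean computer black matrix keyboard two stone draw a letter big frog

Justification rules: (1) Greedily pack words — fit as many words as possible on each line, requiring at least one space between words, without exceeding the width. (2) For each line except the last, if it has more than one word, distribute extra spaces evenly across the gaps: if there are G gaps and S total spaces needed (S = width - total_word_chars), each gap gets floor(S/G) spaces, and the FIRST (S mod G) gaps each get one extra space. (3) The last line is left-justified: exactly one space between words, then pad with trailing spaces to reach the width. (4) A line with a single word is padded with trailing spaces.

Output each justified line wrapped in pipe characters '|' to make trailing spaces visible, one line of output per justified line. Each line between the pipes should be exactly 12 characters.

Line 1: ['or', 'rainbow'] (min_width=10, slack=2)
Line 2: ['network', 'bean'] (min_width=12, slack=0)
Line 3: ['computer'] (min_width=8, slack=4)
Line 4: ['black', 'matrix'] (min_width=12, slack=0)
Line 5: ['keyboard', 'two'] (min_width=12, slack=0)
Line 6: ['stone', 'draw', 'a'] (min_width=12, slack=0)
Line 7: ['letter', 'big'] (min_width=10, slack=2)
Line 8: ['frog'] (min_width=4, slack=8)

Answer: |or   rainbow|
|network bean|
|computer    |
|black matrix|
|keyboard two|
|stone draw a|
|letter   big|
|frog        |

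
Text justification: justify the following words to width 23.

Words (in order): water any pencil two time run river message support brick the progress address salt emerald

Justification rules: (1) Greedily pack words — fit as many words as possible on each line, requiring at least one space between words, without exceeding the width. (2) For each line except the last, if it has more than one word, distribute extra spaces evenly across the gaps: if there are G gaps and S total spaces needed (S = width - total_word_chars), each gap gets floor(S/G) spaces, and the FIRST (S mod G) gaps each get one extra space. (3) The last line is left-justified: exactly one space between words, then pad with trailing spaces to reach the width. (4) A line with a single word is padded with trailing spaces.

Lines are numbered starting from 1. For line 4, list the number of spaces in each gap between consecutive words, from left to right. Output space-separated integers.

Line 1: ['water', 'any', 'pencil', 'two'] (min_width=20, slack=3)
Line 2: ['time', 'run', 'river', 'message'] (min_width=22, slack=1)
Line 3: ['support', 'brick', 'the'] (min_width=17, slack=6)
Line 4: ['progress', 'address', 'salt'] (min_width=21, slack=2)
Line 5: ['emerald'] (min_width=7, slack=16)

Answer: 2 2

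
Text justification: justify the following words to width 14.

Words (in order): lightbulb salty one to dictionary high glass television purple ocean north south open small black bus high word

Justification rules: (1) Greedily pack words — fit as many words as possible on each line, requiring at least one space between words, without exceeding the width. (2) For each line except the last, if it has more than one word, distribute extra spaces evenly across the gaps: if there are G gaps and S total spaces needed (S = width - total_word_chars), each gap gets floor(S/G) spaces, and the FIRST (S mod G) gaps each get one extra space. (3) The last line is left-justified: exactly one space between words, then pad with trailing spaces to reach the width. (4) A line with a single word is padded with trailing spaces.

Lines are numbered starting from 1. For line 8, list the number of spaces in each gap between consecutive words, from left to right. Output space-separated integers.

Answer: 5

Derivation:
Line 1: ['lightbulb'] (min_width=9, slack=5)
Line 2: ['salty', 'one', 'to'] (min_width=12, slack=2)
Line 3: ['dictionary'] (min_width=10, slack=4)
Line 4: ['high', 'glass'] (min_width=10, slack=4)
Line 5: ['television'] (min_width=10, slack=4)
Line 6: ['purple', 'ocean'] (min_width=12, slack=2)
Line 7: ['north', 'south'] (min_width=11, slack=3)
Line 8: ['open', 'small'] (min_width=10, slack=4)
Line 9: ['black', 'bus', 'high'] (min_width=14, slack=0)
Line 10: ['word'] (min_width=4, slack=10)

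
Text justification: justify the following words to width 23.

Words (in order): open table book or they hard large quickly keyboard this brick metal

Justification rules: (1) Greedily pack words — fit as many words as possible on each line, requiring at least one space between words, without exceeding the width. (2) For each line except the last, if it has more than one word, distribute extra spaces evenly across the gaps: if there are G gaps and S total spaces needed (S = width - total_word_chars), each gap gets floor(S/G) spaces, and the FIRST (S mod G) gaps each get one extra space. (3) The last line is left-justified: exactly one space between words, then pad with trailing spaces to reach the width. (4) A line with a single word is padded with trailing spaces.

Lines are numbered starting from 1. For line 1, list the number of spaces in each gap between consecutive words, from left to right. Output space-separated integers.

Answer: 1 1 1 1

Derivation:
Line 1: ['open', 'table', 'book', 'or', 'they'] (min_width=23, slack=0)
Line 2: ['hard', 'large', 'quickly'] (min_width=18, slack=5)
Line 3: ['keyboard', 'this', 'brick'] (min_width=19, slack=4)
Line 4: ['metal'] (min_width=5, slack=18)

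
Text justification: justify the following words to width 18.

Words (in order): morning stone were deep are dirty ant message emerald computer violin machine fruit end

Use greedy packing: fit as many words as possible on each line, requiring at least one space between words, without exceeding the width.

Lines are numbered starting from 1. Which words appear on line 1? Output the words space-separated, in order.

Answer: morning stone were

Derivation:
Line 1: ['morning', 'stone', 'were'] (min_width=18, slack=0)
Line 2: ['deep', 'are', 'dirty', 'ant'] (min_width=18, slack=0)
Line 3: ['message', 'emerald'] (min_width=15, slack=3)
Line 4: ['computer', 'violin'] (min_width=15, slack=3)
Line 5: ['machine', 'fruit', 'end'] (min_width=17, slack=1)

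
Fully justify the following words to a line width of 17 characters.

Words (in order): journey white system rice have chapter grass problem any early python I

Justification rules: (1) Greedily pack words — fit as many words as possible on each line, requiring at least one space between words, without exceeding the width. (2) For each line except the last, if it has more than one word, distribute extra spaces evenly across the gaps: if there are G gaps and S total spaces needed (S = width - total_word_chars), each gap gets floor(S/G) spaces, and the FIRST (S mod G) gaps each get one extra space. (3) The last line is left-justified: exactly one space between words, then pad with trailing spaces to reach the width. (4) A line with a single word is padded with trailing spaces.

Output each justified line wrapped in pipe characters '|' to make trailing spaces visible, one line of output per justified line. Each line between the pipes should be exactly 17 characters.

Answer: |journey     white|
|system  rice have|
|chapter     grass|
|problem any early|
|python I         |

Derivation:
Line 1: ['journey', 'white'] (min_width=13, slack=4)
Line 2: ['system', 'rice', 'have'] (min_width=16, slack=1)
Line 3: ['chapter', 'grass'] (min_width=13, slack=4)
Line 4: ['problem', 'any', 'early'] (min_width=17, slack=0)
Line 5: ['python', 'I'] (min_width=8, slack=9)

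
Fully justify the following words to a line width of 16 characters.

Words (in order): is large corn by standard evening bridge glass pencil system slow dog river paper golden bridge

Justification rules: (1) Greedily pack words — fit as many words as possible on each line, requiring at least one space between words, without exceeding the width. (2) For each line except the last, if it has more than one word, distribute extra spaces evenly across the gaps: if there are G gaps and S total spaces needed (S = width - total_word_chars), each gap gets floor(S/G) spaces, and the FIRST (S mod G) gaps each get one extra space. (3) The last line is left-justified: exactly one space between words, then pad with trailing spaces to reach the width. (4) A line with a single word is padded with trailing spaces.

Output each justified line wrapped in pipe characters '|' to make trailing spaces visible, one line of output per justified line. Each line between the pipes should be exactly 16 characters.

Answer: |is large corn by|
|standard evening|
|bridge     glass|
|pencil    system|
|slow  dog  river|
|paper     golden|
|bridge          |

Derivation:
Line 1: ['is', 'large', 'corn', 'by'] (min_width=16, slack=0)
Line 2: ['standard', 'evening'] (min_width=16, slack=0)
Line 3: ['bridge', 'glass'] (min_width=12, slack=4)
Line 4: ['pencil', 'system'] (min_width=13, slack=3)
Line 5: ['slow', 'dog', 'river'] (min_width=14, slack=2)
Line 6: ['paper', 'golden'] (min_width=12, slack=4)
Line 7: ['bridge'] (min_width=6, slack=10)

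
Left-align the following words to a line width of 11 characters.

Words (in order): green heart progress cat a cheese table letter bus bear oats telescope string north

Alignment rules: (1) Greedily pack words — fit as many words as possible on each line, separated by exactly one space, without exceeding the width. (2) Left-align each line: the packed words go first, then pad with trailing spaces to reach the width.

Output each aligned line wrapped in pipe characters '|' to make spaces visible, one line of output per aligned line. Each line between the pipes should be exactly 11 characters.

Line 1: ['green', 'heart'] (min_width=11, slack=0)
Line 2: ['progress'] (min_width=8, slack=3)
Line 3: ['cat', 'a'] (min_width=5, slack=6)
Line 4: ['cheese'] (min_width=6, slack=5)
Line 5: ['table'] (min_width=5, slack=6)
Line 6: ['letter', 'bus'] (min_width=10, slack=1)
Line 7: ['bear', 'oats'] (min_width=9, slack=2)
Line 8: ['telescope'] (min_width=9, slack=2)
Line 9: ['string'] (min_width=6, slack=5)
Line 10: ['north'] (min_width=5, slack=6)

Answer: |green heart|
|progress   |
|cat a      |
|cheese     |
|table      |
|letter bus |
|bear oats  |
|telescope  |
|string     |
|north      |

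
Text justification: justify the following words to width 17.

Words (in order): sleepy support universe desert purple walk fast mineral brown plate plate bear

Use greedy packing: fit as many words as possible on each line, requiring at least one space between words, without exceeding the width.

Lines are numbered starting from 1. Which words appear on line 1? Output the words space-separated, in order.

Line 1: ['sleepy', 'support'] (min_width=14, slack=3)
Line 2: ['universe', 'desert'] (min_width=15, slack=2)
Line 3: ['purple', 'walk', 'fast'] (min_width=16, slack=1)
Line 4: ['mineral', 'brown'] (min_width=13, slack=4)
Line 5: ['plate', 'plate', 'bear'] (min_width=16, slack=1)

Answer: sleepy support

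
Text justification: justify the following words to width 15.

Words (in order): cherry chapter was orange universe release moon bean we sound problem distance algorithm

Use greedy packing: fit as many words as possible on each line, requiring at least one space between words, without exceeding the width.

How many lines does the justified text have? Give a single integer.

Line 1: ['cherry', 'chapter'] (min_width=14, slack=1)
Line 2: ['was', 'orange'] (min_width=10, slack=5)
Line 3: ['universe'] (min_width=8, slack=7)
Line 4: ['release', 'moon'] (min_width=12, slack=3)
Line 5: ['bean', 'we', 'sound'] (min_width=13, slack=2)
Line 6: ['problem'] (min_width=7, slack=8)
Line 7: ['distance'] (min_width=8, slack=7)
Line 8: ['algorithm'] (min_width=9, slack=6)
Total lines: 8

Answer: 8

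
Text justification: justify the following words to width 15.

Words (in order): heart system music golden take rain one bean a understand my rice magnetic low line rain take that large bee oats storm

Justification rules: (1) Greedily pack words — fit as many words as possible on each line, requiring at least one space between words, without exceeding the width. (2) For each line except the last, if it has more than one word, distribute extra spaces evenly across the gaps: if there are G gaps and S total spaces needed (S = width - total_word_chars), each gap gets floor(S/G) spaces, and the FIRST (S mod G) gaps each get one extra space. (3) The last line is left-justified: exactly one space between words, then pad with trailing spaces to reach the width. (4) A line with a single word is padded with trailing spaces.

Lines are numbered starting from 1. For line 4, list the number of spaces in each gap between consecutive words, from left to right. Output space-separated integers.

Answer: 10

Derivation:
Line 1: ['heart', 'system'] (min_width=12, slack=3)
Line 2: ['music', 'golden'] (min_width=12, slack=3)
Line 3: ['take', 'rain', 'one'] (min_width=13, slack=2)
Line 4: ['bean', 'a'] (min_width=6, slack=9)
Line 5: ['understand', 'my'] (min_width=13, slack=2)
Line 6: ['rice', 'magnetic'] (min_width=13, slack=2)
Line 7: ['low', 'line', 'rain'] (min_width=13, slack=2)
Line 8: ['take', 'that', 'large'] (min_width=15, slack=0)
Line 9: ['bee', 'oats', 'storm'] (min_width=14, slack=1)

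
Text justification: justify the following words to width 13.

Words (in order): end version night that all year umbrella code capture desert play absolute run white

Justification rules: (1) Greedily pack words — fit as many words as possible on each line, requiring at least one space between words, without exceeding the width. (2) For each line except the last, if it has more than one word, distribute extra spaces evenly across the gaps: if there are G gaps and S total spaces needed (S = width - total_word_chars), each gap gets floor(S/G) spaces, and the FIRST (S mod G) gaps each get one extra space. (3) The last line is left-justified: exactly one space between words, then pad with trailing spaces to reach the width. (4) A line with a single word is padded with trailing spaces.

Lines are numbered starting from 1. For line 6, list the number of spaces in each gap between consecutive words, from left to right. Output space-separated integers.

Line 1: ['end', 'version'] (min_width=11, slack=2)
Line 2: ['night', 'that'] (min_width=10, slack=3)
Line 3: ['all', 'year'] (min_width=8, slack=5)
Line 4: ['umbrella', 'code'] (min_width=13, slack=0)
Line 5: ['capture'] (min_width=7, slack=6)
Line 6: ['desert', 'play'] (min_width=11, slack=2)
Line 7: ['absolute', 'run'] (min_width=12, slack=1)
Line 8: ['white'] (min_width=5, slack=8)

Answer: 3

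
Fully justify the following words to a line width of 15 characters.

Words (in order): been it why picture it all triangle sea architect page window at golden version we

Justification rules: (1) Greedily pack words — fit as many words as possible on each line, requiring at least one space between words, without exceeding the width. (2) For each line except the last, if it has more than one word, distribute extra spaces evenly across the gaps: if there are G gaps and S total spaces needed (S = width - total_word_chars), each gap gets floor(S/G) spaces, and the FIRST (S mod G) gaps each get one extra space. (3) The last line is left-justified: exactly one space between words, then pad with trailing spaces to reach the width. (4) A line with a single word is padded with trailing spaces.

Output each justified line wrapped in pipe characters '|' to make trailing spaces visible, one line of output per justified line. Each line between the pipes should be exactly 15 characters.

Line 1: ['been', 'it', 'why'] (min_width=11, slack=4)
Line 2: ['picture', 'it', 'all'] (min_width=14, slack=1)
Line 3: ['triangle', 'sea'] (min_width=12, slack=3)
Line 4: ['architect', 'page'] (min_width=14, slack=1)
Line 5: ['window', 'at'] (min_width=9, slack=6)
Line 6: ['golden', 'version'] (min_width=14, slack=1)
Line 7: ['we'] (min_width=2, slack=13)

Answer: |been   it   why|
|picture  it all|
|triangle    sea|
|architect  page|
|window       at|
|golden  version|
|we             |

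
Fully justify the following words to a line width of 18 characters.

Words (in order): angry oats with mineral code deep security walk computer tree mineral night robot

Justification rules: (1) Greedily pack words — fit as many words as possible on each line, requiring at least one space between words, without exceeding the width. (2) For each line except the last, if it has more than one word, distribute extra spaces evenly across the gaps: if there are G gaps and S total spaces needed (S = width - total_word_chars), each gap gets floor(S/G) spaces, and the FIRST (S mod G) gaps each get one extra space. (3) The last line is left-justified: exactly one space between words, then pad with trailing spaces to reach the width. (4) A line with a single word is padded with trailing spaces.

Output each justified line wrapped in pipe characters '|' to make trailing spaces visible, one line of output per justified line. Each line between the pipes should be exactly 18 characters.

Line 1: ['angry', 'oats', 'with'] (min_width=15, slack=3)
Line 2: ['mineral', 'code', 'deep'] (min_width=17, slack=1)
Line 3: ['security', 'walk'] (min_width=13, slack=5)
Line 4: ['computer', 'tree'] (min_width=13, slack=5)
Line 5: ['mineral', 'night'] (min_width=13, slack=5)
Line 6: ['robot'] (min_width=5, slack=13)

Answer: |angry   oats  with|
|mineral  code deep|
|security      walk|
|computer      tree|
|mineral      night|
|robot             |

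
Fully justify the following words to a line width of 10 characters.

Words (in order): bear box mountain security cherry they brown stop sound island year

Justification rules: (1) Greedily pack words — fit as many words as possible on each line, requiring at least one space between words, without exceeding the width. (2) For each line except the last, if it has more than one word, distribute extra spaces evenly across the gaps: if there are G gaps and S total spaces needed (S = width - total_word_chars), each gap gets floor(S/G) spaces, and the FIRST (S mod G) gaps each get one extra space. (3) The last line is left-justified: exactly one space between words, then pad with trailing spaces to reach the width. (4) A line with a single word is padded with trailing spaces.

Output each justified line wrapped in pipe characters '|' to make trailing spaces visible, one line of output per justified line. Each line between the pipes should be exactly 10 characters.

Line 1: ['bear', 'box'] (min_width=8, slack=2)
Line 2: ['mountain'] (min_width=8, slack=2)
Line 3: ['security'] (min_width=8, slack=2)
Line 4: ['cherry'] (min_width=6, slack=4)
Line 5: ['they', 'brown'] (min_width=10, slack=0)
Line 6: ['stop', 'sound'] (min_width=10, slack=0)
Line 7: ['island'] (min_width=6, slack=4)
Line 8: ['year'] (min_width=4, slack=6)

Answer: |bear   box|
|mountain  |
|security  |
|cherry    |
|they brown|
|stop sound|
|island    |
|year      |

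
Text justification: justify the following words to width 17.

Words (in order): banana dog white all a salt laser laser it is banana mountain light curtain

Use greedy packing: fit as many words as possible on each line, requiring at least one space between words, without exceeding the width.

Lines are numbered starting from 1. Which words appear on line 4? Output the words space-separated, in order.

Line 1: ['banana', 'dog', 'white'] (min_width=16, slack=1)
Line 2: ['all', 'a', 'salt', 'laser'] (min_width=16, slack=1)
Line 3: ['laser', 'it', 'is'] (min_width=11, slack=6)
Line 4: ['banana', 'mountain'] (min_width=15, slack=2)
Line 5: ['light', 'curtain'] (min_width=13, slack=4)

Answer: banana mountain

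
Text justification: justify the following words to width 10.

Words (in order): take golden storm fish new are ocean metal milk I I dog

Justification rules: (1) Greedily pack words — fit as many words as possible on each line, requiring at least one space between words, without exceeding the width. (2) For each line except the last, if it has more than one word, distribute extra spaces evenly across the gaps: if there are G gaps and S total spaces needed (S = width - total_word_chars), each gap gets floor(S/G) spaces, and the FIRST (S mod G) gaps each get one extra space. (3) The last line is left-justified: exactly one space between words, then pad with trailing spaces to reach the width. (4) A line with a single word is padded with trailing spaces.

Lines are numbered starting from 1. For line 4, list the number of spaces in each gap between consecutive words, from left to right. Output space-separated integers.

Answer: 4

Derivation:
Line 1: ['take'] (min_width=4, slack=6)
Line 2: ['golden'] (min_width=6, slack=4)
Line 3: ['storm', 'fish'] (min_width=10, slack=0)
Line 4: ['new', 'are'] (min_width=7, slack=3)
Line 5: ['ocean'] (min_width=5, slack=5)
Line 6: ['metal', 'milk'] (min_width=10, slack=0)
Line 7: ['I', 'I', 'dog'] (min_width=7, slack=3)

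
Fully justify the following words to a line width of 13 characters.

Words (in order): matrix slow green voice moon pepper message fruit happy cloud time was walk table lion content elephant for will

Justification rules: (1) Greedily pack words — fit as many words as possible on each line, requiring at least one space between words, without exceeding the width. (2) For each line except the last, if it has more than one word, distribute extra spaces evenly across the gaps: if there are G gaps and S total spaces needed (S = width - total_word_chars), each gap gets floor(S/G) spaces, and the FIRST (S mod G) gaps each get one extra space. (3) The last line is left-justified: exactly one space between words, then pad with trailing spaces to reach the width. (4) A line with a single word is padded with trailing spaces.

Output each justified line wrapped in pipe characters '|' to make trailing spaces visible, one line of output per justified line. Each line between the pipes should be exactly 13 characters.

Answer: |matrix   slow|
|green   voice|
|moon   pepper|
|message fruit|
|happy   cloud|
|time was walk|
|table    lion|
|content      |
|elephant  for|
|will         |

Derivation:
Line 1: ['matrix', 'slow'] (min_width=11, slack=2)
Line 2: ['green', 'voice'] (min_width=11, slack=2)
Line 3: ['moon', 'pepper'] (min_width=11, slack=2)
Line 4: ['message', 'fruit'] (min_width=13, slack=0)
Line 5: ['happy', 'cloud'] (min_width=11, slack=2)
Line 6: ['time', 'was', 'walk'] (min_width=13, slack=0)
Line 7: ['table', 'lion'] (min_width=10, slack=3)
Line 8: ['content'] (min_width=7, slack=6)
Line 9: ['elephant', 'for'] (min_width=12, slack=1)
Line 10: ['will'] (min_width=4, slack=9)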